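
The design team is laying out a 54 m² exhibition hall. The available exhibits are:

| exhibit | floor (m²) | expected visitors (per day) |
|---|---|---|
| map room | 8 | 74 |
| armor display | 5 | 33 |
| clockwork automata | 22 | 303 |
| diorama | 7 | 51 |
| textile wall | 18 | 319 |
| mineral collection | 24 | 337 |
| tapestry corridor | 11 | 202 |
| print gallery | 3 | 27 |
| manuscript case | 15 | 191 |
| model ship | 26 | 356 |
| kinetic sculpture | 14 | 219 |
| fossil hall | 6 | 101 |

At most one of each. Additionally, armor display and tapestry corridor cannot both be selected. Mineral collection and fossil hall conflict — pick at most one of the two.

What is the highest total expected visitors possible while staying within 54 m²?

868

Textile wall + tapestry corridor + print gallery + kinetic sculpture + fossil hall uses 52 of the 54 m² and totals 868.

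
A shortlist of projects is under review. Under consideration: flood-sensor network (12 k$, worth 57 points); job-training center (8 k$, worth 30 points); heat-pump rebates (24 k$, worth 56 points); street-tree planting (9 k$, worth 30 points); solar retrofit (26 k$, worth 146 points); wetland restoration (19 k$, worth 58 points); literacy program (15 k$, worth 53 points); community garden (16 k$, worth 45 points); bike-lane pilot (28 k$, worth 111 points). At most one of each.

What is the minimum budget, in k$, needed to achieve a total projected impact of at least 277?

Look for the lowest-budget combination reaching 277.
Taking flood-sensor network + job-training center + solar retrofit + literacy program gives 286 (≥ 277) for 61 k$.
Any bundle with less than 61 k$ falls short of 277.

61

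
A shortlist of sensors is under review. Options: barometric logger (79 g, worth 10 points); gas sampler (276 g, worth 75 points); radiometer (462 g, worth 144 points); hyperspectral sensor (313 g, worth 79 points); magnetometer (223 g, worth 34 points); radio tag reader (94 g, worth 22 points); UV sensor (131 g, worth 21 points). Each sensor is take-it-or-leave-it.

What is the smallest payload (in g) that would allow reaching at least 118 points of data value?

Need the lightest bundle worth ≥ 118.
Taking radiometer gives 144 (≥ 118) for 462 g.
Any bundle with less than 462 g falls short of 118.

462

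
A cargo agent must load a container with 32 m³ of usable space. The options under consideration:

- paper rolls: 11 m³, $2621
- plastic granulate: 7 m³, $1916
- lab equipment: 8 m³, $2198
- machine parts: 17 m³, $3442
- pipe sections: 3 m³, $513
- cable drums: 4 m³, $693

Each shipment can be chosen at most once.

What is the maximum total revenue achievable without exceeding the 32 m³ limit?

A density-first pass picks paper rolls + plastic granulate + lab equipment + cable drums — 7428 at 30 m³.
The 15 m³ tied up in paper rolls and cable drums is better spent on machine parts — total rises to 7556 (32 m³).

7556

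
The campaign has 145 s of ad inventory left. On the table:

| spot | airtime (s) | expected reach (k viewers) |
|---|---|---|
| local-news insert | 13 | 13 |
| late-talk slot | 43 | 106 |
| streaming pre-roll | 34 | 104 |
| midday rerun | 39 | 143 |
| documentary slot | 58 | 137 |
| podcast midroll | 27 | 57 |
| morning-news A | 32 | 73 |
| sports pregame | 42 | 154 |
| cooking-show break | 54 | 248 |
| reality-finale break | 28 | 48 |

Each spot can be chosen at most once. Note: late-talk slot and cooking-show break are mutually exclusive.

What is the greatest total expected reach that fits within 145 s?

Ranking by ratio (expected reach/s): cooking-show break 4.59, midday rerun 3.67, sports pregame 3.67, streaming pre-roll 3.06.
Taking midday rerun + sports pregame + cooking-show break: 135 s used, 545 in expected reach.
The closest alternative, local-news insert + streaming pre-roll + sports pregame + cooking-show break, reaches only 519.

545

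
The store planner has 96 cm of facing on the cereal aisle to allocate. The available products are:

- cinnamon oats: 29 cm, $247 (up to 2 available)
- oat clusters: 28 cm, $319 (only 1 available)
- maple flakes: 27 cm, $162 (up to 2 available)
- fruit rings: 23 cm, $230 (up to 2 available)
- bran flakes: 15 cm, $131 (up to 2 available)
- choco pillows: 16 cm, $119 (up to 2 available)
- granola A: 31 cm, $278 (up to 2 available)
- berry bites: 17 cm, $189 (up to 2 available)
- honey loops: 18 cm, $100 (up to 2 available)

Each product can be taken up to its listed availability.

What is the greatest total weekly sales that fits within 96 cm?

Density check — oat clusters 11.39, berry bites 11.12, fruit rings 10.00, granola A 8.97 are the best per cm.
Filling by ratio: oat clusters + fruit rings + 2×berry bites for 927, with 11 cm left unused.
Replace fruit rings with granola A: the trade gains 48 net, giving 975 at 93 cm.
Nothing else within 96 cm beats 975.

975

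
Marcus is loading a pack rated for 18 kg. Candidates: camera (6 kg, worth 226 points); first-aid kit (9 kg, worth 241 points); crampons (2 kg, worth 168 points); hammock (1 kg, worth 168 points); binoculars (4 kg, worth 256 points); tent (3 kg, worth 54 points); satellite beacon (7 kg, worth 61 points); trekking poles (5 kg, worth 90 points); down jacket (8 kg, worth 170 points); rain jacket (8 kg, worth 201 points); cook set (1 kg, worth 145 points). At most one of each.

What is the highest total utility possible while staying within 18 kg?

1017

Density check — hammock 168.00, cook set 145.00, crampons 84.00, binoculars 64.00 are the best per kg.
Best packing: camera + crampons + hammock + binoculars + tent + cook set — 17 kg, 1017 total.
The closest alternative, first-aid kit + crampons + hammock + binoculars + cook set, reaches only 978.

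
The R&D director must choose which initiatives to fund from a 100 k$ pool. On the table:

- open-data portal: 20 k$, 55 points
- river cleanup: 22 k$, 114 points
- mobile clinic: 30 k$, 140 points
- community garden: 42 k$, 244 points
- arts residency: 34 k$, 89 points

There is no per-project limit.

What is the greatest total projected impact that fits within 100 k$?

Greedy by ratio would take 2×community garden: 84 k$ used, total 488.
The 42 k$ tied up in community garden is better spent on river cleanup + mobile clinic — total rises to 498 (94 k$).
No other feasible combination exceeds 498.

498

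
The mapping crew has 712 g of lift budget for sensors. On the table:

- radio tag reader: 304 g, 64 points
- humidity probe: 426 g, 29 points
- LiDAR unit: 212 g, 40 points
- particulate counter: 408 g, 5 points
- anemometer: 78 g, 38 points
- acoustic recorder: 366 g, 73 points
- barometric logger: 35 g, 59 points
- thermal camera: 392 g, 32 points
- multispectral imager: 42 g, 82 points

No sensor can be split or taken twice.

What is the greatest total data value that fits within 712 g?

Radio tag reader + LiDAR unit + anemometer + barometric logger + multispectral imager uses 671 of the 712 g and totals 283.

283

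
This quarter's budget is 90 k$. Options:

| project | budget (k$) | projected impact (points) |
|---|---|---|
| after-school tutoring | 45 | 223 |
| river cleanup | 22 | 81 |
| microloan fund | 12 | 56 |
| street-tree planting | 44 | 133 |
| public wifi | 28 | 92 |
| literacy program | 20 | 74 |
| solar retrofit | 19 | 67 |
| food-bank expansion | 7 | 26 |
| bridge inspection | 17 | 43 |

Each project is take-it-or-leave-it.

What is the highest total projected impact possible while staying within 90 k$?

386

The ratio heuristic lands on after-school tutoring + microloan fund + literacy program + food-bank expansion (379) but leaves 6 k$ idle.
Dropping literacy program frees 20 k$; slotting in river cleanup (22 k$) lifts the total to 386 at 86 k$.
Every other selection either busts 90 k$ or fails to beat 386.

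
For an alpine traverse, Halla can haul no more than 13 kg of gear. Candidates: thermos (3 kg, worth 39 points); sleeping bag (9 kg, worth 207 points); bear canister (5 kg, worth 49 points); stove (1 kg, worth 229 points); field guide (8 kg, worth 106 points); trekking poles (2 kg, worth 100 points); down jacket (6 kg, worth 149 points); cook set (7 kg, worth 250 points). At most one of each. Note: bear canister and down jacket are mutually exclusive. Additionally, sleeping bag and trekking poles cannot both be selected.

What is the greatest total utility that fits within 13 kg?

618

Thermos + stove + trekking poles + cook set uses 13 of the 13 kg and totals 618.
The closest alternative, stove + trekking poles + cook set, reaches only 579.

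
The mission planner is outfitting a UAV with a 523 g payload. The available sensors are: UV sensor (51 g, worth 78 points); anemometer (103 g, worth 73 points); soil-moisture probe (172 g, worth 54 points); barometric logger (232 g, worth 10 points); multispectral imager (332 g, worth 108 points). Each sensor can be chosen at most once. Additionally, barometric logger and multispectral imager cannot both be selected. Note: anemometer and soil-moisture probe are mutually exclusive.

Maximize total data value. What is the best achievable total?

UV sensor + anemometer + multispectral imager uses 486 of the 523 g and totals 259.
Nothing else feasible within 523 g beats 259.

259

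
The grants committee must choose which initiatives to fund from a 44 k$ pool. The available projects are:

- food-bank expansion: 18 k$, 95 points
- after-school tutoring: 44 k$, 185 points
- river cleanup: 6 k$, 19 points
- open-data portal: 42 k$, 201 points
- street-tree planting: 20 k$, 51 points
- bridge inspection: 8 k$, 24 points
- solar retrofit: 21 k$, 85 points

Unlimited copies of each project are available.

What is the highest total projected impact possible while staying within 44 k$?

The ratio heuristic lands on 2×food-bank expansion + river cleanup (209) but leaves 2 k$ idle.
The 6 k$ tied up in river cleanup is better spent on bridge inspection — total rises to 214 (44 k$).
No other feasible combination exceeds 214.

214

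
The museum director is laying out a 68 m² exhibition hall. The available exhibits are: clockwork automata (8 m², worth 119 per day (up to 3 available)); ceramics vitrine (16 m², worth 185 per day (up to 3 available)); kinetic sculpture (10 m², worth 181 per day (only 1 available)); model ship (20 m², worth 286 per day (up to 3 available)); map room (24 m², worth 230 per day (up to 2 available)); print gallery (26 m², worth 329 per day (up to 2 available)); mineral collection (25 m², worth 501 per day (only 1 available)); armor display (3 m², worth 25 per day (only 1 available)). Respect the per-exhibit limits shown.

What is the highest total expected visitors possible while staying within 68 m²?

1112

Density check — mineral collection 20.04, kinetic sculpture 18.10, clockwork automata 14.88, model ship 14.30 are the best per m².
Filling by ratio: 3×clockwork automata + kinetic sculpture + mineral collection + armor display for 1064, with 6 m² left unused.
Replace 2×clockwork automata with model ship: the trade gains 48 net, giving 1112 at 66 m².
Nothing else within 68 m² beats 1112.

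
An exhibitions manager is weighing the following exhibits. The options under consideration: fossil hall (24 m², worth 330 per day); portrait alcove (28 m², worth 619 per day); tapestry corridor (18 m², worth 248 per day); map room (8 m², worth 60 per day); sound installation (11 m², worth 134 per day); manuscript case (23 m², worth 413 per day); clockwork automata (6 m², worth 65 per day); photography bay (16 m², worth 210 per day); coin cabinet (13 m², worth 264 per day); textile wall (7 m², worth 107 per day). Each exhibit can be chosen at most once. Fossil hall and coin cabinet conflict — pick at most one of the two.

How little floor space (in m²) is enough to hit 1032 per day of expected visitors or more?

51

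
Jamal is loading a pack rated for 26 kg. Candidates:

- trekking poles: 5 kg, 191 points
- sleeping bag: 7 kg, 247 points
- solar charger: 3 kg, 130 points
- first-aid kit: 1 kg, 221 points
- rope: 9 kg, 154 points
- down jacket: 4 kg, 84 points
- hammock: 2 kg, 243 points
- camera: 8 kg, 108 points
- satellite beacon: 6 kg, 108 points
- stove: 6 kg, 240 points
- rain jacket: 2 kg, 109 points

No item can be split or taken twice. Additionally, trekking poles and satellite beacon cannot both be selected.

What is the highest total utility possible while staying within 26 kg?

1381

Taking trekking poles + sleeping bag + solar charger + first-aid kit + hammock + stove + rain jacket: 26 kg used, 1381 in utility.
The closest alternative, sleeping bag + solar charger + first-aid kit + down jacket + hammock + stove + rain jacket, reaches only 1274.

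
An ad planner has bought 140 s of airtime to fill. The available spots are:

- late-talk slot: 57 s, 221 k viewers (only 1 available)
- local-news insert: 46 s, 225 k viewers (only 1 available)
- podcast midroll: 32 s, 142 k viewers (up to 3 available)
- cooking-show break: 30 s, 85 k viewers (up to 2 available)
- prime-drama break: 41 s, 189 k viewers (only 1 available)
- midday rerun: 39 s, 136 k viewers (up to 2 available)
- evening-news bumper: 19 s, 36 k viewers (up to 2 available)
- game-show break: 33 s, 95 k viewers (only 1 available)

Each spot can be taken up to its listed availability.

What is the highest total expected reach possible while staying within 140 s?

615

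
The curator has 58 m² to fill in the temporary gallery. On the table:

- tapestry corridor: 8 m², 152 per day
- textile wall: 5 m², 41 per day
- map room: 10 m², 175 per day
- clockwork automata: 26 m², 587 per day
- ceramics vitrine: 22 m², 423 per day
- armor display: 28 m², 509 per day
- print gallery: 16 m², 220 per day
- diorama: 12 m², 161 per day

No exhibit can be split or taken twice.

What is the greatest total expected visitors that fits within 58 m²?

1185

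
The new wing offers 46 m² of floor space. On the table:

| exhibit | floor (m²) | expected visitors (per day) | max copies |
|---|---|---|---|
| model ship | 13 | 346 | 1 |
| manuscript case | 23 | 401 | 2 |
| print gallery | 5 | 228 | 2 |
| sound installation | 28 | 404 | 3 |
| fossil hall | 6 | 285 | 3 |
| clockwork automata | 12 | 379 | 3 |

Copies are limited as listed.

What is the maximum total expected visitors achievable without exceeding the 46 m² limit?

1784

By expected visitors per m²: fossil hall 47.50, print gallery 45.60, clockwork automata 31.58 lead.
The ratio heuristic lands on 2×print gallery + 3×fossil hall + clockwork automata (1690) but leaves 6 m² idle.
The 6 m² tied up in fossil hall is better spent on clockwork automata — total rises to 1784 (46 m²).
No other feasible combination exceeds 1784.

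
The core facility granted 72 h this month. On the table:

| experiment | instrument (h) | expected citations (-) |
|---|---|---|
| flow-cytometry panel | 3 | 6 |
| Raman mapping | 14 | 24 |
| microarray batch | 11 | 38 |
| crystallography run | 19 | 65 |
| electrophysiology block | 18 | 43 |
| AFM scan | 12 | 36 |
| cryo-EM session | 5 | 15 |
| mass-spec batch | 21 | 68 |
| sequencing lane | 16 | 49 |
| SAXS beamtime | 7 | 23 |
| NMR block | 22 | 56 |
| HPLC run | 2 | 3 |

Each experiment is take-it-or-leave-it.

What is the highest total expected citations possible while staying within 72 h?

235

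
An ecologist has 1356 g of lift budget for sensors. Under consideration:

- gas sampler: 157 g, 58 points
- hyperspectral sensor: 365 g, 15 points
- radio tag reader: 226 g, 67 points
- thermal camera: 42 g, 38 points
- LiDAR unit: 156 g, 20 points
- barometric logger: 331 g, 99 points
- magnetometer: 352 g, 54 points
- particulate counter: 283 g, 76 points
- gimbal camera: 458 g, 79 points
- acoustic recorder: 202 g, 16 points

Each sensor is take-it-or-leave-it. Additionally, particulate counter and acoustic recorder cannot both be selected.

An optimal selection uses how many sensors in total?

5

Optimal total is 359.
radio tag reader + thermal camera + barometric logger + particulate counter + gimbal camera hits 359 at 1340 g.
All optima have 5 sensors.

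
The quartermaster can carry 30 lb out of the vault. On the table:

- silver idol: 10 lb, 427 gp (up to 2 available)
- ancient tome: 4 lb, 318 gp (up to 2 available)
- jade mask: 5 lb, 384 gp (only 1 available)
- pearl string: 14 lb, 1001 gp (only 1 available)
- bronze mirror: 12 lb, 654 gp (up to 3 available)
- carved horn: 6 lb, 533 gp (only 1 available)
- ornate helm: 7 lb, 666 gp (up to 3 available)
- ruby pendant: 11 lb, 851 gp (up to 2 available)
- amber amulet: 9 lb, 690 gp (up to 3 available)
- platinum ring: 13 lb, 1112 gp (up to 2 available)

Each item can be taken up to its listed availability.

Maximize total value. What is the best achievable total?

Taking the top-ratio items first gives carved horn + 3×ornate helm for 2531 (27 lb).
Replace carved horn with ancient tome + jade mask: the trade gains 169 net, giving 2700 at 30 lb.
That's the maximum — no swap from here does better than 2700.

2700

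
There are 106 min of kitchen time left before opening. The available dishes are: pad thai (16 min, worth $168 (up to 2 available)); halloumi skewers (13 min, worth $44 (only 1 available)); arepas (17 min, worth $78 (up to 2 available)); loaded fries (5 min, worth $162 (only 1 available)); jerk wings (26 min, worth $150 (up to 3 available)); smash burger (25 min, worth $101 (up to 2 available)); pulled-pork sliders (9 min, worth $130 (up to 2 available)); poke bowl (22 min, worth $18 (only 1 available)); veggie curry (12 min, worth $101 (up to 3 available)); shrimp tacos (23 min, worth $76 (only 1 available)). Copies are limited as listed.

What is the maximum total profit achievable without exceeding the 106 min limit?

Ranking by ratio (profit/min): loaded fries 32.40, pulled-pork sliders 14.44, pad thai 10.50.
Greedy by ratio would take 2×pad thai + halloumi skewers + loaded fries + 2×pulled-pork sliders + 3×veggie curry: 104 min used, total 1105.
Dropping halloumi skewers and veggie curry frees 25 min; slotting in jerk wings (26 min) lifts the total to 1110 at 105 min.
Nothing else within 106 min beats 1110.

1110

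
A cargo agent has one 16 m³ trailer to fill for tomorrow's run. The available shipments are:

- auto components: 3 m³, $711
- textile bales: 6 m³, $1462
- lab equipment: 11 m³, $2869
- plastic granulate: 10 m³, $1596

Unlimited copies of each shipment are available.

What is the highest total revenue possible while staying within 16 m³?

Ranking by ratio (revenue/m³): lab equipment 260.82, textile bales 243.67, auto components 237.00, plastic granulate 159.60.
The ratio heuristic lands on auto components + lab equipment (3580) but leaves 2 m³ idle.
The 11 m³ tied up in lab equipment is better spent on 2×textile bales — total rises to 3635 (15 m³).

3635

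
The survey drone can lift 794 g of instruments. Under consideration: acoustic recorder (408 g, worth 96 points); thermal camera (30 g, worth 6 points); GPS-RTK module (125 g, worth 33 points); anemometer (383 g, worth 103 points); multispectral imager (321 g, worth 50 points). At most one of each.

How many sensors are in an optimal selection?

The maximum data value within 794 g is 199.
acoustic recorder + anemometer hits 199 at 791 g.
All optima have 2 sensors.

2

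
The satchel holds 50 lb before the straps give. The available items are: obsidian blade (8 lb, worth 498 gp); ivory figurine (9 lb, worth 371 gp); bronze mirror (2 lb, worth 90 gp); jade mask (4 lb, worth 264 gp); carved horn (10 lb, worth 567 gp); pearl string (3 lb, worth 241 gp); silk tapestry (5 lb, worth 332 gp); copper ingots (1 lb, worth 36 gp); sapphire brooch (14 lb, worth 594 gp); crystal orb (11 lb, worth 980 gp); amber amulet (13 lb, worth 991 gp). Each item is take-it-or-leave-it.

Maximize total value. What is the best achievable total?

3609

Greedy by ratio would take obsidian blade + bronze mirror + jade mask + pearl string + silk tapestry + copper ingots + crystal orb + amber amulet: 47 lb used, total 3432.
Dropping bronze mirror and jade mask and copper ingots frees 7 lb; slotting in carved horn (10 lb) lifts the total to 3609 at 50 lb.
Every other selection either busts 50 lb or fails to beat 3609.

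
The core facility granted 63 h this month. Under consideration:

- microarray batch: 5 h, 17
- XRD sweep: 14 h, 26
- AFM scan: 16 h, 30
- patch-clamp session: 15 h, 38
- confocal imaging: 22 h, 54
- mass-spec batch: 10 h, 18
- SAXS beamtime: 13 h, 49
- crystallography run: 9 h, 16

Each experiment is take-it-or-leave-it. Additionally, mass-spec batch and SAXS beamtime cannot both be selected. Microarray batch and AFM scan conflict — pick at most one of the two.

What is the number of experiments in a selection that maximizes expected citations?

5

Optimal total is 162.
For example microarray batch + XRD sweep + confocal imaging + SAXS beamtime + crystallography run achieves it, using 63 h.
Any selection reaching 162 contains exactly 5 experiments.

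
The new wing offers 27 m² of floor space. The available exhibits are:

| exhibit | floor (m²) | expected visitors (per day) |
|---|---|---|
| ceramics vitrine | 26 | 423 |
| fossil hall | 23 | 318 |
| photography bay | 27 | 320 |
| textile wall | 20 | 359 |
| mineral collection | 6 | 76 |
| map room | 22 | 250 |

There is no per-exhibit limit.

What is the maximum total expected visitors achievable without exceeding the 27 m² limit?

By expected visitors per m²: textile wall 17.95, ceramics vitrine 16.27, fossil hall 13.83, mineral collection 12.67 lead.
Best packing: textile wall + mineral collection — 26 m², 435 total.
Every other selection either busts 27 m² or fails to beat 435.

435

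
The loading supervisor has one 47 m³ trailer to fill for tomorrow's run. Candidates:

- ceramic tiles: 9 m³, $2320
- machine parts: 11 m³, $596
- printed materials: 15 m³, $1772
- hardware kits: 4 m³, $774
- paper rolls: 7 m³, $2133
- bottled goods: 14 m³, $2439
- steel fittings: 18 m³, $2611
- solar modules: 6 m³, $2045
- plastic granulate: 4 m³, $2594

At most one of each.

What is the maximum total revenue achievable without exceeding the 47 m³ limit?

12305

Density check — plastic granulate 648.50, solar modules 340.83, paper rolls 304.71 are the best per m³.
Ceramic tiles + hardware kits + paper rolls + bottled goods + solar modules + plastic granulate uses 44 of the 47 m³ and totals 12305.
The closest alternative, ceramic tiles + paper rolls + steel fittings + solar modules + plastic granulate, reaches only 11703.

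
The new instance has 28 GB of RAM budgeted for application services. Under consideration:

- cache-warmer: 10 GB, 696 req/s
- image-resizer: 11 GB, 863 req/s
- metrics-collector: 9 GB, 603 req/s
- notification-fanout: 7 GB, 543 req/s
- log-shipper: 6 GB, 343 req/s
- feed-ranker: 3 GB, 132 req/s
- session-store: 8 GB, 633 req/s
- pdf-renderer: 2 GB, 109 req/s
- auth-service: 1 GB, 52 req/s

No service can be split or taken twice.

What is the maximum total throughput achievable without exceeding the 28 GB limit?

By throughput per GB: session-store 79.12, image-resizer 78.45, notification-fanout 77.57 lead.
Best packing: image-resizer + notification-fanout + session-store + pdf-renderer — 28 GB, 2148 total.
Nothing else within 28 GB beats 2148.

2148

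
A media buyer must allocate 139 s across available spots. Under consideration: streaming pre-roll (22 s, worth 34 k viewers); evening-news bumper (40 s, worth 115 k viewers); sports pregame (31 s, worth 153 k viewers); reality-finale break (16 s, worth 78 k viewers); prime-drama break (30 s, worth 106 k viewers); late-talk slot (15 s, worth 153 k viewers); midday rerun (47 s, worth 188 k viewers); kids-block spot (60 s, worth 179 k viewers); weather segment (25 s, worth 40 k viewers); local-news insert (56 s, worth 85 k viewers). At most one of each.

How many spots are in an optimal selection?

The maximum expected reach within 139 s is 678.
One optimal bundle: sports pregame + reality-finale break + prime-drama break + late-talk slot + midday rerun (139 s).
Any selection reaching 678 contains exactly 5 spots.

5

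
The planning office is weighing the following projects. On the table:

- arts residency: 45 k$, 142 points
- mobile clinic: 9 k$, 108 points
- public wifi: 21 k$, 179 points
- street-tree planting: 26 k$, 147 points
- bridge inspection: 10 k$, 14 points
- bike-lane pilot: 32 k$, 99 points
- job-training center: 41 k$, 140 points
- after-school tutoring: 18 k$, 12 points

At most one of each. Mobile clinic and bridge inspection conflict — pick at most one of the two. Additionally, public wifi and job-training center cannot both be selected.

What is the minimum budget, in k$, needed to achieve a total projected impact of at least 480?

Minimise k$ subject to total projected impact ≥ 480.
Taking mobile clinic + public wifi + street-tree planting + bike-lane pilot gives 533 (≥ 480) for 88 k$.
Below 88 k$ the best achievable stays under 480.

88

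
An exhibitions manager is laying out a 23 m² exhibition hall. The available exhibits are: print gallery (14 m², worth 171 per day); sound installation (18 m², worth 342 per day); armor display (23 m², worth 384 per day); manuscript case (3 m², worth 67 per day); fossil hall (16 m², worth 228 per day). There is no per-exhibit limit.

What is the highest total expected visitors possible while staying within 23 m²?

469

Taking 7×manuscript case: 21 m² used, 469 in expected visitors.
That's the maximum — no swap from here does better than 469.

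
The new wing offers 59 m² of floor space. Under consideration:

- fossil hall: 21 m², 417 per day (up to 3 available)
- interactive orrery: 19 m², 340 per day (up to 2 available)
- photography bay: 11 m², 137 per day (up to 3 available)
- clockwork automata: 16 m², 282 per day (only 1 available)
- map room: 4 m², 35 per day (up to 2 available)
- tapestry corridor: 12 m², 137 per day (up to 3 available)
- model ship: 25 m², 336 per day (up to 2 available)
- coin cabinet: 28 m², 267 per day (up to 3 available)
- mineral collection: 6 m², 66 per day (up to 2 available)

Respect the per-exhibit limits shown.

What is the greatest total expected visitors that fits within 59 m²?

1116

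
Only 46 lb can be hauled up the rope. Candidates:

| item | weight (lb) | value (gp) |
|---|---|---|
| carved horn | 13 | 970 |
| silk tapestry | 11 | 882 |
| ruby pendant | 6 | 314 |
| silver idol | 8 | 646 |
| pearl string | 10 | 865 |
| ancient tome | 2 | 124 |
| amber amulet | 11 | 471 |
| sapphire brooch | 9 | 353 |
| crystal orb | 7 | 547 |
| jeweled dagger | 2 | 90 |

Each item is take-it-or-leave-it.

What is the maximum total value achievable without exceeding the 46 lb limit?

3577

Greedy by ratio would take silk tapestry + ruby pendant + silver idol + pearl string + ancient tome + crystal orb + jeweled dagger: 46 lb used, total 3468.
The 13 lb tied up in ruby pendant and crystal orb is better spent on carved horn — total rises to 3577 (46 lb).
That's the maximum — no swap from here does better than 3577.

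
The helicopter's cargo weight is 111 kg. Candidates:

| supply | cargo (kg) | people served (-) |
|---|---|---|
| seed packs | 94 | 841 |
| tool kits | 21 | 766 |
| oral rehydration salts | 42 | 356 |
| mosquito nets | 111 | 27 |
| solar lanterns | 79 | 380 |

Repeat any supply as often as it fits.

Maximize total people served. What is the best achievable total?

3830

Taking 5×tool kits: 105 kg used, 3830 in people served.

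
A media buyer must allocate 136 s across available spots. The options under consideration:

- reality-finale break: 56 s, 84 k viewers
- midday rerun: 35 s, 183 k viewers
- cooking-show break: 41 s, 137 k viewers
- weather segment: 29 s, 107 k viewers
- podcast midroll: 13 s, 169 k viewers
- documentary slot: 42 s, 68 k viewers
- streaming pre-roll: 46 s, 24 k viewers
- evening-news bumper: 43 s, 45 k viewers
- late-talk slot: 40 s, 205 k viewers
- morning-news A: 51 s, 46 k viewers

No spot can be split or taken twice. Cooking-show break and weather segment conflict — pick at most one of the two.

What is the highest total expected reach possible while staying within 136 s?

By expected reach per s: podcast midroll 13.00, midday rerun 5.23, late-talk slot 5.12 lead.
The ratio heuristic lands on midday rerun + weather segment + podcast midroll + late-talk slot (664) but leaves 19 s idle.
Replace weather segment with cooking-show break: the trade gains 30 net, giving 694 at 129 s.
Next best is midday rerun + weather segment + podcast midroll + late-talk slot at 664 (117 s) — short by 30.

694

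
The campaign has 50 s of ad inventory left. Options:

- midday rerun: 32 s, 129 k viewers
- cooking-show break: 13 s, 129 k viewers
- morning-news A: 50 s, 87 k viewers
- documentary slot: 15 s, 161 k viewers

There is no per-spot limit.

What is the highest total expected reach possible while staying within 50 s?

483

3×documentary slot uses 45 of the 50 s and totals 483.
Nothing else within 50 s beats 483.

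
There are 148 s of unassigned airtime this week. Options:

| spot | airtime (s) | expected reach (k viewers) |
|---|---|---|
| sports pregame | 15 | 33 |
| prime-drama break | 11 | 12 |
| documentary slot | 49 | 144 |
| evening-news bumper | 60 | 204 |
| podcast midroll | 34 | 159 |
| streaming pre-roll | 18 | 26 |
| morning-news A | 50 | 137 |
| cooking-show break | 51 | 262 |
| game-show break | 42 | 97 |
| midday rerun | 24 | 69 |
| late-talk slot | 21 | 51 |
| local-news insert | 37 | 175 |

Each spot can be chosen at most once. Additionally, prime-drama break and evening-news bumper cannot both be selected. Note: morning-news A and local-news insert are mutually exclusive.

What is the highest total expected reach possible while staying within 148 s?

665

Taking podcast midroll + cooking-show break + midday rerun + local-news insert: 146 s used, 665 in expected reach.
Nothing else feasible within 148 s beats 665.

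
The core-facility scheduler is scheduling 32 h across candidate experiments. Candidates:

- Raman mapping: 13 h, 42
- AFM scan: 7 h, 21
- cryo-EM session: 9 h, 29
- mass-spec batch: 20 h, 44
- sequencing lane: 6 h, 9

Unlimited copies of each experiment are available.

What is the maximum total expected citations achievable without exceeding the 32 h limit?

A density-first pass picks 2×Raman mapping + sequencing lane — 93 at 32 h.
Replace Raman mapping and sequencing lane with 2×cryo-EM session: the trade gains 7 net, giving 100 at 31 h.
Nothing else within 32 h beats 100.

100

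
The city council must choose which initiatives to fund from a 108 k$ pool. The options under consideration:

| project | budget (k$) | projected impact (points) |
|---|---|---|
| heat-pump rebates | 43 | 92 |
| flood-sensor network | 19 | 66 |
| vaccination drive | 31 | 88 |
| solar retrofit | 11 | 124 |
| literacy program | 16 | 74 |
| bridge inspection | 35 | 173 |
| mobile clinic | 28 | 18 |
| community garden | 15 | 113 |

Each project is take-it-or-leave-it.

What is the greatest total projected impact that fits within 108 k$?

A density-first pass picks flood-sensor network + solar retrofit + literacy program + bridge inspection + community garden — 550 at 96 k$.
Dropping flood-sensor network frees 19 k$; slotting in vaccination drive (31 k$) lifts the total to 572 at 108 k$.
An exhaustive check of the 256 subsets confirms 572.

572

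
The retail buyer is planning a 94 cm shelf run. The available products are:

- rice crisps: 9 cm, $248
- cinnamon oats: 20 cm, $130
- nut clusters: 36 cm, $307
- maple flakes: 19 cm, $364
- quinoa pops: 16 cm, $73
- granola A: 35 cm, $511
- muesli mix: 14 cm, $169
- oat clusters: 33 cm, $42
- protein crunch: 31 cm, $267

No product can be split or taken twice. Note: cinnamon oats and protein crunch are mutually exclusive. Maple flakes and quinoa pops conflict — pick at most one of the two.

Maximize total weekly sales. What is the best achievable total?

1390

Density check — rice crisps 27.56, maple flakes 19.16, granola A 14.60, muesli mix 12.07 are the best per cm.
Rice crisps + maple flakes + granola A + protein crunch uses 94 of the 94 cm and totals 1390.
Next best is rice crisps + maple flakes + granola A + muesli mix at 1292 (77 cm) — short by 98.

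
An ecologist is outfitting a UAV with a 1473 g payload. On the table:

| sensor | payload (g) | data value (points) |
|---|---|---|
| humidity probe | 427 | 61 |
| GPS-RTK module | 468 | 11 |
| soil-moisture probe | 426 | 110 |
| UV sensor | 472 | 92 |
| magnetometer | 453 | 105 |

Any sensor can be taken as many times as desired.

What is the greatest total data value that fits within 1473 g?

By data value per g: soil-moisture probe 0.26, magnetometer 0.23, UV sensor 0.19, humidity probe 0.14 lead.
The ratio ordering already packs tightly: 3×soil-moisture probe, 1278 g, 330.

330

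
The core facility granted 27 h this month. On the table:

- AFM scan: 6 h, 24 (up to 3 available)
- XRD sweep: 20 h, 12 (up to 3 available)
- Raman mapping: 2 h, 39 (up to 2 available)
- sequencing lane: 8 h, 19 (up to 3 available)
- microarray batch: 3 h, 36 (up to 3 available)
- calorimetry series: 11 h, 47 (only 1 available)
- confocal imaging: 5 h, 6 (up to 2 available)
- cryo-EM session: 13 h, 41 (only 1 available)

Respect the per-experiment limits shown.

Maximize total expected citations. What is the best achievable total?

Greedy by ratio would take 2×Raman mapping + 3×microarray batch + calorimetry series: 24 h used, total 233.
Dropping calorimetry series frees 11 h; slotting in 2×AFM scan (12 h) lifts the total to 234 at 25 h.

234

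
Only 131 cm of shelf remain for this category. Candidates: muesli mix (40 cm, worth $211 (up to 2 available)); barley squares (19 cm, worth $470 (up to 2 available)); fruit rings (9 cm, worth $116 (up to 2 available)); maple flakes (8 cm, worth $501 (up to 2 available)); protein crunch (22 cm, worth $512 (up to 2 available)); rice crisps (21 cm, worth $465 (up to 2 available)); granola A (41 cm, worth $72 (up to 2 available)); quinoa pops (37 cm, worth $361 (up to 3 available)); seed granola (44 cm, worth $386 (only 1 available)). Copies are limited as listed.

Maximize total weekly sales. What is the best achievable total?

3547

Best packing: 2×barley squares + fruit rings + 2×maple flakes + 2×protein crunch + rice crisps — 128 cm, 3547 total.
Nothing else within 131 cm beats 3547.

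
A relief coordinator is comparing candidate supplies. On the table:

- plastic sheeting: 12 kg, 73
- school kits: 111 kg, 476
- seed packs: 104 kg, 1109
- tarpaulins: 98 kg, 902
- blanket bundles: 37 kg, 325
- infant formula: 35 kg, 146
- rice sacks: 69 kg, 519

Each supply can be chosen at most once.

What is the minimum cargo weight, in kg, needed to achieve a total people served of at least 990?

Look for the lowest-cargo combination reaching 990.
seed packs reaches 1109 using 104 kg.
Any bundle with less than 104 kg falls short of 990.

104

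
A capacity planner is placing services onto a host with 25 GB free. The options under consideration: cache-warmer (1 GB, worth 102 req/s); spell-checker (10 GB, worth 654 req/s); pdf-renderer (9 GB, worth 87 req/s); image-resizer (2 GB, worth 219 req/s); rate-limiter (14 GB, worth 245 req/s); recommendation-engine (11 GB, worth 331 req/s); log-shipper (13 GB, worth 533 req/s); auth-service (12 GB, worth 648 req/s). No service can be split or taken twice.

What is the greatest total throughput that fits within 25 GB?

1623

Ranking by ratio (throughput/GB): image-resizer 109.50, cache-warmer 102.00, spell-checker 65.40.
Taking cache-warmer + spell-checker + image-resizer + auth-service: 25 GB used, 1623 in throughput.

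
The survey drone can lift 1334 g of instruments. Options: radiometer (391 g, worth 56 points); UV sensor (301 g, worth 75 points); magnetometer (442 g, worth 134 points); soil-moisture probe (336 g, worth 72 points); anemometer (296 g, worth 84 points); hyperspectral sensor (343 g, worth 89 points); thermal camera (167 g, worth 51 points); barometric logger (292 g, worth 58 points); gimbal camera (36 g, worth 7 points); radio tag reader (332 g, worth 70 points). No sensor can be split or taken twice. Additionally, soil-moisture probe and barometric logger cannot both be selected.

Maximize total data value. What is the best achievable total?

365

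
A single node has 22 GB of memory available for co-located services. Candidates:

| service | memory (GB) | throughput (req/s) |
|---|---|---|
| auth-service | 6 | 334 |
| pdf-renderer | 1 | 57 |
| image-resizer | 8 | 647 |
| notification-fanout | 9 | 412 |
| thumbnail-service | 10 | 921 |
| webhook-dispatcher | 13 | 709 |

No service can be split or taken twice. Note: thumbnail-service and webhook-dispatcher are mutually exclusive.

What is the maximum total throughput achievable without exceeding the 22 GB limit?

1625

Best packing: pdf-renderer + image-resizer + thumbnail-service — 19 GB, 1625 total.
Nothing else feasible within 22 GB beats 1625.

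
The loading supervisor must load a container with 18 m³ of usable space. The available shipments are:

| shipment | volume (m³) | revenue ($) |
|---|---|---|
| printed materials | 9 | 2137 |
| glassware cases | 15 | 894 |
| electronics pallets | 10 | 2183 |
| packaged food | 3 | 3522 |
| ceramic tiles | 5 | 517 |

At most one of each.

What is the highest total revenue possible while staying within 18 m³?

6222

By revenue per m³: packaged food 1174.00, printed materials 237.44, electronics pallets 218.30 lead.
Greedy by ratio would take printed materials + packaged food + ceramic tiles: 17 m³ used, total 6176.
The 9 m³ tied up in printed materials is better spent on electronics pallets — total rises to 6222 (18 m³).
Runner-up printed materials + packaged food + ceramic tiles tops out at 6176.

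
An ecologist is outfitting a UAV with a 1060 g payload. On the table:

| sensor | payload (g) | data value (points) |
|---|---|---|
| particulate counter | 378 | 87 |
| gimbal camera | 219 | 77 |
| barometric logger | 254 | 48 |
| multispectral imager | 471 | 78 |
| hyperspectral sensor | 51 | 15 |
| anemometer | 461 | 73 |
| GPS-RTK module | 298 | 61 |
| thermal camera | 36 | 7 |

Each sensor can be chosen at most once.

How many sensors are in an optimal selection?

5

The maximum data value within 1060 g is 247.
One optimal bundle: particulate counter + gimbal camera + hyperspectral sensor + GPS-RTK module + thermal camera (982 g).
Any selection reaching 247 contains exactly 5 sensors.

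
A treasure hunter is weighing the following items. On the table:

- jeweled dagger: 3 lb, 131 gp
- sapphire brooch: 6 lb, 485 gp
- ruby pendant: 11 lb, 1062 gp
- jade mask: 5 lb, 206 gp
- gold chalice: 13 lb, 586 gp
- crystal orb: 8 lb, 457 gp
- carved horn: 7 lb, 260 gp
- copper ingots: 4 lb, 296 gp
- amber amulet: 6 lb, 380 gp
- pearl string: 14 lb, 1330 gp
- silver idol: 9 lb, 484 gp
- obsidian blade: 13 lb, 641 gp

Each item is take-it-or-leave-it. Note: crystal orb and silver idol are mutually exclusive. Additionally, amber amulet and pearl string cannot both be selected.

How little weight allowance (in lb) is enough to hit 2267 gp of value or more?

Need the lightest bundle worth ≥ 2267.
Taking ruby pendant + pearl string gives 2392 (≥ 2267) for 25 lb.
Below 25 lb the best achievable stays under 2267.

25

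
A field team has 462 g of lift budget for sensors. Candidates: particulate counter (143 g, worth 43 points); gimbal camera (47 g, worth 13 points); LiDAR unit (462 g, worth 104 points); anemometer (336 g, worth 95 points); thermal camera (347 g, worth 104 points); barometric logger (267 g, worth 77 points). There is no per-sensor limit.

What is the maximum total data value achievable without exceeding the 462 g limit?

By data value per g: particulate counter 0.30, thermal camera 0.30, barometric logger 0.29 lead.
The ratio heuristic lands on 3×particulate counter (129) but leaves 33 g idle.
Replace 2×particulate counter with gimbal camera + barometric logger: the trade gains 4 net, giving 133 at 457 g.
The spare 5 g is too small for any remaining sensor, and no exchange beats 133.

133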